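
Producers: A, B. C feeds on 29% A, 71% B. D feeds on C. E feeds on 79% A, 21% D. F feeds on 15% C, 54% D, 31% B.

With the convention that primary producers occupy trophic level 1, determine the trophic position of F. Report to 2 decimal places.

3.23

C: 1 + (0.29×1 + 0.71×1) = 2
D: 1 + 2 = 3
E: 1 + (0.79×1 + 0.21×3) = 2.42
F: 1 + (0.15×2 + 0.54×3 + 0.31×1) = 3.23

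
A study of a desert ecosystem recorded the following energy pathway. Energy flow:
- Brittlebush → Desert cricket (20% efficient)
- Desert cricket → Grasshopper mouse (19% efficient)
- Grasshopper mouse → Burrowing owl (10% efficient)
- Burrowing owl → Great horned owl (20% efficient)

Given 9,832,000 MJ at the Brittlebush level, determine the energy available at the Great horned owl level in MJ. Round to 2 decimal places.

Desert cricket: 9832000 × 0.2 = 1966400 MJ
Grasshopper mouse: 1966400 × 0.19 = 373616 MJ
Burrowing owl: 373616 × 0.1 = 37361.6 MJ
Great horned owl: 37361.6 × 0.2 = 7472.32 MJ

7472.32 MJ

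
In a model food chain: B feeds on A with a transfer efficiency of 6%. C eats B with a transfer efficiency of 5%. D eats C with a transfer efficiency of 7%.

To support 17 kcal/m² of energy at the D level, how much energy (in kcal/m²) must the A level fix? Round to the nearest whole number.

80952 kcal/m²

Cumulative transfer efficiency: 0.06 × 0.05 × 0.07 = 0.00021
A energy = 17 / 0.00021 = 80952 kcal/m²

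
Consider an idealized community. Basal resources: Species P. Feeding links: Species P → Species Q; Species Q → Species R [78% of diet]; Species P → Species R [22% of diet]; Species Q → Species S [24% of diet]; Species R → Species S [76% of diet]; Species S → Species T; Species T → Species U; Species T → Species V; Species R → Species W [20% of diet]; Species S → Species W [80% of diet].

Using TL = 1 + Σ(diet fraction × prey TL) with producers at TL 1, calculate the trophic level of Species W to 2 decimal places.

4.43

Species Q: 1 + 1 = 2
Species R: 1 + (0.78×2 + 0.22×1) = 2.78
Species S: 1 + (0.24×2 + 0.76×2.78) = 3.5928
Species T: 1 + 3.5928 = 4.5928
Species U: 1 + 4.5928 = 5.5928
Species V: 1 + 4.5928 = 5.5928
Species W: 1 + (0.2×2.78 + 0.8×3.5928) = 4.43024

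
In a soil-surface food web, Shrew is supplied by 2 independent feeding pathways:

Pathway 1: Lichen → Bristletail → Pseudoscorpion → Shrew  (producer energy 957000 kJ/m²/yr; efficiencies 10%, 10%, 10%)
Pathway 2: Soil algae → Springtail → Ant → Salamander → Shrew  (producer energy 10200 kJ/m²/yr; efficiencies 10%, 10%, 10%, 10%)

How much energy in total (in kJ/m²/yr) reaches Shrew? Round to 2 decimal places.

Pathway 1: 957000 × 0.1 × 0.1 × 0.1 = 957 kJ/m²/yr
Pathway 2: 10200 × 0.1 × 0.1 × 0.1 × 0.1 = 1.02 kJ/m²/yr
Total at Shrew: 957 + 1.02 = 958.02 kJ/m²/yr

958.02 kJ/m²/yr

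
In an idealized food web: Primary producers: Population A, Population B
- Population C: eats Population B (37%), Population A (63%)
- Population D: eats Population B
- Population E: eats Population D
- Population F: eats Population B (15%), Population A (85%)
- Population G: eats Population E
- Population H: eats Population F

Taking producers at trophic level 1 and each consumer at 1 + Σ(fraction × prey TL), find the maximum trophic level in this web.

Population C: 1 + (0.37×1 + 0.63×1) = 2
Population D: 1 + 1 = 2
Population E: 1 + 2 = 3
Population F: 1 + (0.15×1 + 0.85×1) = 2
Population G: 1 + 3 = 4
Population H: 1 + 2 = 3

4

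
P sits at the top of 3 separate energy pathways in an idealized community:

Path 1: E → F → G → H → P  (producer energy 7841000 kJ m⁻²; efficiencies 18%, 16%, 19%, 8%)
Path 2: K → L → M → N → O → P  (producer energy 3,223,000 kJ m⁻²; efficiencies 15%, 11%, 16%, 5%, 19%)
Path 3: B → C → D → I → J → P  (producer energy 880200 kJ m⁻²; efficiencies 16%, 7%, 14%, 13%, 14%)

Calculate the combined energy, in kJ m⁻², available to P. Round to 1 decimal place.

3538.4 kJ m⁻²

Path 1: 7841000 × 0.18 × 0.16 × 0.19 × 0.08 = 3432.47616 kJ m⁻²
Path 2: 3223000 × 0.15 × 0.11 × 0.16 × 0.05 × 0.19 = 80.83284 kJ m⁻²
Path 3: 880200 × 0.16 × 0.07 × 0.14 × 0.13 × 0.14 = 25.11879552 kJ m⁻²
Total at P: 3432.47616 + 80.83284 + 25.11879552 = 3538.42779552 kJ m⁻²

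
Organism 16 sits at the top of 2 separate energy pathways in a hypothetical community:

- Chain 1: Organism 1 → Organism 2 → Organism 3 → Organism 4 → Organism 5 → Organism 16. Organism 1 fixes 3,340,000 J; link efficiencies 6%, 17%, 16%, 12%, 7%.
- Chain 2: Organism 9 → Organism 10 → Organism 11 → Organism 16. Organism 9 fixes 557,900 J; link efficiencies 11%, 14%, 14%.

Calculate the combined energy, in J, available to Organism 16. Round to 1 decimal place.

1248.6 J

Chain 1: 3340000 × 0.06 × 0.17 × 0.16 × 0.12 × 0.07 = 45.787392 J
Chain 2: 557900 × 0.11 × 0.14 × 0.14 = 1202.8324 J
Total at Organism 16: 45.787392 + 1202.8324 = 1248.619792 J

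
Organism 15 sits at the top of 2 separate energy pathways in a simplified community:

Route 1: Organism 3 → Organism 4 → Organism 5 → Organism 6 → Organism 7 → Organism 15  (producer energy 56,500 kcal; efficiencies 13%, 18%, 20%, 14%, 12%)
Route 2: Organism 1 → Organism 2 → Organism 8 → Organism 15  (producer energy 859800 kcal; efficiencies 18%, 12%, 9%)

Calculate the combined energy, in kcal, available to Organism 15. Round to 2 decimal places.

1675.89 kcal

Route 1: 56500 × 0.13 × 0.18 × 0.2 × 0.14 × 0.12 = 4.442256 kcal
Route 2: 859800 × 0.18 × 0.12 × 0.09 = 1671.4512 kcal
Total at Organism 15: 4.442256 + 1671.4512 = 1675.893456 kcal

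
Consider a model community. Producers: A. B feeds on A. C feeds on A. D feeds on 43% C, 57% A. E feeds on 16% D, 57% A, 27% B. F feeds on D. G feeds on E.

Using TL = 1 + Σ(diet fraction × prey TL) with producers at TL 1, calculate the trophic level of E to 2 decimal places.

2.50

B: 1 + 1 = 2
C: 1 + 1 = 2
D: 1 + (0.43×2 + 0.57×1) = 2.43
E: 1 + (0.16×2.43 + 0.57×1 + 0.27×2) = 2.4988
F: 1 + 2.43 = 3.43
G: 1 + 2.4988 = 3.4988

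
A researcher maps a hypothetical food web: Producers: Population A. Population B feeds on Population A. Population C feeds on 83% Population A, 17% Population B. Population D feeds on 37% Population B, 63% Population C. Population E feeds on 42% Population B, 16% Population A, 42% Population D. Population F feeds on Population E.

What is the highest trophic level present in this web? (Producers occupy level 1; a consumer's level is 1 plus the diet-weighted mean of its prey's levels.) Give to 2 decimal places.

4.30

Population B: 1 + 1 = 2
Population C: 1 + (0.83×1 + 0.17×2) = 2.17
Population D: 1 + (0.37×2 + 0.63×2.17) = 3.1071
Population E: 1 + (0.42×2 + 0.16×1 + 0.42×3.1071) = 3.304982
Population F: 1 + 3.304982 = 4.304982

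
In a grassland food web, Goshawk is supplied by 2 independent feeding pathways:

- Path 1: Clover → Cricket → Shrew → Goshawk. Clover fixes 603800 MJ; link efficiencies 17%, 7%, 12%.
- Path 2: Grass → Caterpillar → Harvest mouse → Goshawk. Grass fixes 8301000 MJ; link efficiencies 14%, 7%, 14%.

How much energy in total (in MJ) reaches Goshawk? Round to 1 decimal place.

12251.2 MJ

Path 1: 603800 × 0.17 × 0.07 × 0.12 = 862.2264 MJ
Path 2: 8301000 × 0.14 × 0.07 × 0.14 = 11388.972 MJ
Total at Goshawk: 862.2264 + 11388.972 = 12251.1984 MJ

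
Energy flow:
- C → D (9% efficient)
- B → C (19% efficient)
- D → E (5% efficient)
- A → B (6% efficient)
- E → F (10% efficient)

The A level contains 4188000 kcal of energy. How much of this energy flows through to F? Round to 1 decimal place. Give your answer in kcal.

21.5 kcal

B: 4188000 × 0.06 = 251280 kcal
C: 251280 × 0.19 = 47743.2 kcal
D: 47743.2 × 0.09 = 4296.888 kcal
E: 4296.888 × 0.05 = 214.8444 kcal
F: 214.8444 × 0.1 = 21.48444 kcal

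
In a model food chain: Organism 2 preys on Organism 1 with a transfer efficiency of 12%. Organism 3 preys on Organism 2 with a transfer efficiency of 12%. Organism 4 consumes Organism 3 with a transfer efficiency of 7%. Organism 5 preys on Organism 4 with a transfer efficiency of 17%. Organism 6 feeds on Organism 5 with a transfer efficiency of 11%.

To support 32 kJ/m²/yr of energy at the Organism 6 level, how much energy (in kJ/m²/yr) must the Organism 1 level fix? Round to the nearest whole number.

Cumulative transfer efficiency: 0.12 × 0.12 × 0.07 × 0.17 × 0.11 = 0.0000188496
Organism 1 energy = 32 / 0.0000188496 = 1697649 kJ/m²/yr

1697649 kJ/m²/yr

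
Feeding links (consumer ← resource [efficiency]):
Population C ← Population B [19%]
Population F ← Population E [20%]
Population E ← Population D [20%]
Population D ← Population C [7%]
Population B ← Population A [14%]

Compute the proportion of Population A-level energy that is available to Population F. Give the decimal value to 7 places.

0.0000745

Product of link efficiencies: 0.14 × 0.19 × 0.07 × 0.2 × 0.2 = 0.00007448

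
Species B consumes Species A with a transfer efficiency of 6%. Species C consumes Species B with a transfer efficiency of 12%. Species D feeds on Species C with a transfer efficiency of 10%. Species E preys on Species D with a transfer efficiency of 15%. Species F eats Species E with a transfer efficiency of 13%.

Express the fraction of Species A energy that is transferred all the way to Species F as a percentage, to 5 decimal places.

0.00140%

Product of link efficiencies: 0.06 × 0.12 × 0.1 × 0.15 × 0.13 = 0.00001404
As a percentage: 0.00001404 × 100 = 0.00140%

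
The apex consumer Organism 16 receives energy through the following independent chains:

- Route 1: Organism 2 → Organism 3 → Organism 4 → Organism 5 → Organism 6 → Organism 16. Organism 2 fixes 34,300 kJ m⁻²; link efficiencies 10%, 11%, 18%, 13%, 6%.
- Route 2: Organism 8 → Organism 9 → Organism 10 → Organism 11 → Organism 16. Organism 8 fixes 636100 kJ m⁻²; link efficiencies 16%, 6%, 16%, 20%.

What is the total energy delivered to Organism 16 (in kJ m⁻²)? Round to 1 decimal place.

Route 1: 34300 × 0.1 × 0.11 × 0.18 × 0.13 × 0.06 = 0.5297292 kJ m⁻²
Route 2: 636100 × 0.16 × 0.06 × 0.16 × 0.2 = 195.40992 kJ m⁻²
Total at Organism 16: 0.5297292 + 195.40992 = 195.9396492 kJ m⁻²

195.9 kJ m⁻²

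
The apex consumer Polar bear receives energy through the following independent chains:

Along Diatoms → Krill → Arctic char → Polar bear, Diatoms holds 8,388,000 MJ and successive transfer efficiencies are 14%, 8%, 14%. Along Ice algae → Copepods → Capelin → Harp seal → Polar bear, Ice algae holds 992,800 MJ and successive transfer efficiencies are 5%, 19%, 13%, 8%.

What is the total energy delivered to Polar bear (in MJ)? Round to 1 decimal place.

13250.5 MJ

Via Diatoms: 8388000 × 0.14 × 0.08 × 0.14 = 13152.384 MJ
Via Ice algae: 992800 × 0.05 × 0.19 × 0.13 × 0.08 = 98.08864 MJ
Total at Polar bear: 13152.384 + 98.08864 = 13250.47264 MJ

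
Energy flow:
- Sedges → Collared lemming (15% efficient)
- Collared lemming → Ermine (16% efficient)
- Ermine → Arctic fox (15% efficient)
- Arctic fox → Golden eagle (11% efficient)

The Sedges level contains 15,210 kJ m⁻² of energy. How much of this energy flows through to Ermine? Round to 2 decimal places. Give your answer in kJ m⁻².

365.04 kJ m⁻²

Collared lemming: 15210 × 0.15 = 2281.5 kJ m⁻²
Ermine: 2281.5 × 0.16 = 365.04 kJ m⁻²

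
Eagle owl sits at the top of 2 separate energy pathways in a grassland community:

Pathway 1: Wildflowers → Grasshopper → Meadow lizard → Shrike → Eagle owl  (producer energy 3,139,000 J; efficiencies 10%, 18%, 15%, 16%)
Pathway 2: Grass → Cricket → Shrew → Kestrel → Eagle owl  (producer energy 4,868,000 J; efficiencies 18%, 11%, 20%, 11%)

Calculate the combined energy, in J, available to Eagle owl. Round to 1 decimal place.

3476.5 J

Pathway 1: 3139000 × 0.1 × 0.18 × 0.15 × 0.16 = 1356.048 J
Pathway 2: 4868000 × 0.18 × 0.11 × 0.2 × 0.11 = 2120.5008 J
Total at Eagle owl: 1356.048 + 2120.5008 = 3476.5488 J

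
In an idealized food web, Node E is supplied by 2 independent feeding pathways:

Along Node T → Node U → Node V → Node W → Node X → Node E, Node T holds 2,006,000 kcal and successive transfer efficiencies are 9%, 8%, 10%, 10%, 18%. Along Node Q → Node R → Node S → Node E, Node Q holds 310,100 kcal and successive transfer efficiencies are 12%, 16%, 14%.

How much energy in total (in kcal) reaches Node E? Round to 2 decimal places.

Via Node T: 2006000 × 0.09 × 0.08 × 0.1 × 0.1 × 0.18 = 25.99776 kcal
Via Node Q: 310100 × 0.12 × 0.16 × 0.14 = 833.5488 kcal
Total at Node E: 25.99776 + 833.5488 = 859.54656 kcal

859.55 kcal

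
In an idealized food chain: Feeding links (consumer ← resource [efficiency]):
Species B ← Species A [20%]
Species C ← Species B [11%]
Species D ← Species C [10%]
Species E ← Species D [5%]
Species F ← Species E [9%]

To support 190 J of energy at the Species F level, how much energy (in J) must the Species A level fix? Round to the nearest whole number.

Cumulative transfer efficiency: 0.2 × 0.11 × 0.1 × 0.05 × 0.09 = 0.0000099
Species A energy = 190 / 0.0000099 = 19191919 J

19191919 J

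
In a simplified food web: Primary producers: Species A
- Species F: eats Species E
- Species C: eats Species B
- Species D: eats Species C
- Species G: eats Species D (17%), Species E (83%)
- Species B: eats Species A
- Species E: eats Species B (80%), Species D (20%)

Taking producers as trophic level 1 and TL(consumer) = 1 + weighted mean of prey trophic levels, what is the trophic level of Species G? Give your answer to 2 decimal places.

4.50

Species B: 1 + 1 = 2
Species C: 1 + 2 = 3
Species D: 1 + 3 = 4
Species E: 1 + (0.8×2 + 0.2×4) = 3.4
Species F: 1 + 3.4 = 4.4
Species G: 1 + (0.17×4 + 0.83×3.4) = 4.502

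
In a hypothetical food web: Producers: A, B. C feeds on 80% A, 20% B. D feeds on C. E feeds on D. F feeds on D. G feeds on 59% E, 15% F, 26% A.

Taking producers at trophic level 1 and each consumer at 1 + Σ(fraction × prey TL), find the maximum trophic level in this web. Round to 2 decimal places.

C: 1 + (0.8×1 + 0.2×1) = 2
D: 1 + 2 = 3
E: 1 + 3 = 4
F: 1 + 3 = 4
G: 1 + (0.59×4 + 0.15×4 + 0.26×1) = 4.22

4.22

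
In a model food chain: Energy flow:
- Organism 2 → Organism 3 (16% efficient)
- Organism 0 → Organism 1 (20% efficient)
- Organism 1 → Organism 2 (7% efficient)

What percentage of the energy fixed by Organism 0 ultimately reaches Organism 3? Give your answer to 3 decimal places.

0.224%

Product of link efficiencies: 0.2 × 0.07 × 0.16 = 0.00224
As a percentage: 0.00224 × 100 = 0.224%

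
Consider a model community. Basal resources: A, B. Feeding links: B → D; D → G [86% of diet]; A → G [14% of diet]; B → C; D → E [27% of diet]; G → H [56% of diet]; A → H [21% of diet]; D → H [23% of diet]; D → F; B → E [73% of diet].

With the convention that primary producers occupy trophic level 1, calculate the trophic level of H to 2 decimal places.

3.27

C: 1 + 1 = 2
D: 1 + 1 = 2
E: 1 + (0.27×2 + 0.73×1) = 2.27
F: 1 + 2 = 3
G: 1 + (0.14×1 + 0.86×2) = 2.86
H: 1 + (0.56×2.86 + 0.23×2 + 0.21×1) = 3.2716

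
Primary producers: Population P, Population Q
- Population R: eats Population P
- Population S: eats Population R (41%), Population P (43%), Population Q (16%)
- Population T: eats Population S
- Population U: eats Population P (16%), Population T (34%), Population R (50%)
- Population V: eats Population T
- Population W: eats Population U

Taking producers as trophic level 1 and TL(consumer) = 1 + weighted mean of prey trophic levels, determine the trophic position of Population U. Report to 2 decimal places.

Population R: 1 + 1 = 2
Population S: 1 + (0.41×2 + 0.43×1 + 0.16×1) = 2.41
Population T: 1 + 2.41 = 3.41
Population U: 1 + (0.16×1 + 0.34×3.41 + 0.5×2) = 3.3194
Population V: 1 + 3.41 = 4.41
Population W: 1 + 3.3194 = 4.3194

3.32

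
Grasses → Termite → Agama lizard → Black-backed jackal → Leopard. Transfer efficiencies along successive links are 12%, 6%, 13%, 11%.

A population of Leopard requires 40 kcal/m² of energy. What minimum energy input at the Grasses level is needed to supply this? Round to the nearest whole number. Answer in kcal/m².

388500 kcal/m²

Cumulative transfer efficiency: 0.12 × 0.06 × 0.13 × 0.11 = 0.00010296
Grasses energy = 40 / 0.00010296 = 388500 kcal/m²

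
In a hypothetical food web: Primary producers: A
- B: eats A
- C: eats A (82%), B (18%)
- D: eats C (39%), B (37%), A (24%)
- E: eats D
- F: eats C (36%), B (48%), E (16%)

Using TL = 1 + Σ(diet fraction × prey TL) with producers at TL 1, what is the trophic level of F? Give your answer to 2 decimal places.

3.36

B: 1 + 1 = 2
C: 1 + (0.82×1 + 0.18×2) = 2.18
D: 1 + (0.39×2.18 + 0.37×2 + 0.24×1) = 2.8302
E: 1 + 2.8302 = 3.8302
F: 1 + (0.36×2.18 + 0.48×2 + 0.16×3.8302) = 3.357632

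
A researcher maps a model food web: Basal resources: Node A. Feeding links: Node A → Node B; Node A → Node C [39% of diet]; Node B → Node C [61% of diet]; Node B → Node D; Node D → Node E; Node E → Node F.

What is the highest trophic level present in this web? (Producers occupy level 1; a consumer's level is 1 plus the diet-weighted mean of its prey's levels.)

5

Node B: 1 + 1 = 2
Node C: 1 + (0.39×1 + 0.61×2) = 2.61
Node D: 1 + 2 = 3
Node E: 1 + 3 = 4
Node F: 1 + 4 = 5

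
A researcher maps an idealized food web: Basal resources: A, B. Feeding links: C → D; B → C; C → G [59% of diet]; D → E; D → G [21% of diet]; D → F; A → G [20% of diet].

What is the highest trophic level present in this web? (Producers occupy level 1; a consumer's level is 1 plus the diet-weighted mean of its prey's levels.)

4

C: 1 + 1 = 2
D: 1 + 2 = 3
E: 1 + 3 = 4
F: 1 + 3 = 4
G: 1 + (0.59×2 + 0.2×1 + 0.21×3) = 3.01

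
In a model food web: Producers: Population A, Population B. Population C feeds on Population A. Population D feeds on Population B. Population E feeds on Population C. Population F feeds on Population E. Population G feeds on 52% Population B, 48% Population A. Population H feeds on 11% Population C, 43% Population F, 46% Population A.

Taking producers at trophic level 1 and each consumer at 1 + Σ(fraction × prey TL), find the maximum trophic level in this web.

4

Population C: 1 + 1 = 2
Population D: 1 + 1 = 2
Population E: 1 + 2 = 3
Population F: 1 + 3 = 4
Population G: 1 + (0.52×1 + 0.48×1) = 2
Population H: 1 + (0.11×2 + 0.43×4 + 0.46×1) = 3.4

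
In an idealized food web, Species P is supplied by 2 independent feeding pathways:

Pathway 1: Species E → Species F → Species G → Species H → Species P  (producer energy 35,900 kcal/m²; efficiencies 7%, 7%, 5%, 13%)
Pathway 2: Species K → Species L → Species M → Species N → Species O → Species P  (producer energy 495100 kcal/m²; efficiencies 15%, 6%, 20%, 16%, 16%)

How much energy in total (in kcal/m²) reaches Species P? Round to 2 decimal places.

23.96 kcal/m²

Pathway 1: 35900 × 0.07 × 0.07 × 0.05 × 0.13 = 1.143415 kcal/m²
Pathway 2: 495100 × 0.15 × 0.06 × 0.2 × 0.16 × 0.16 = 22.814208 kcal/m²
Total at Species P: 1.143415 + 22.814208 = 23.957623 kcal/m²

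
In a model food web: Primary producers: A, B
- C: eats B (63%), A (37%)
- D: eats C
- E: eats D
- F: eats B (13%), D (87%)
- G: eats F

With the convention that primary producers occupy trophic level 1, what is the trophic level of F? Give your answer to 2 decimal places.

3.74

C: 1 + (0.63×1 + 0.37×1) = 2
D: 1 + 2 = 3
E: 1 + 3 = 4
F: 1 + (0.13×1 + 0.87×3) = 3.74
G: 1 + 3.74 = 4.74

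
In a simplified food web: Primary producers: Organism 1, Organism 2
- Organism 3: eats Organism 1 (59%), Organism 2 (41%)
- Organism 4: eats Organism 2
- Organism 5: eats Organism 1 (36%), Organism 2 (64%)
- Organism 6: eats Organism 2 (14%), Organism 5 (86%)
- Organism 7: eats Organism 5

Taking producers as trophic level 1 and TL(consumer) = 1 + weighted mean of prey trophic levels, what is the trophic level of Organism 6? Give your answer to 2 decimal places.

2.86

Organism 3: 1 + (0.59×1 + 0.41×1) = 2
Organism 4: 1 + 1 = 2
Organism 5: 1 + (0.36×1 + 0.64×1) = 2
Organism 6: 1 + (0.14×1 + 0.86×2) = 2.86
Organism 7: 1 + 2 = 3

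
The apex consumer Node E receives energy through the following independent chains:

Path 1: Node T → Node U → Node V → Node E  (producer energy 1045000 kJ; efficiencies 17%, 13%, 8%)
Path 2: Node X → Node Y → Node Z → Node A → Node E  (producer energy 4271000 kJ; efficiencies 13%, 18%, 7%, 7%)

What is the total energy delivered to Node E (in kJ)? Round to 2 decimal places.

2337.27 kJ

Path 1: 1045000 × 0.17 × 0.13 × 0.08 = 1847.56 kJ
Path 2: 4271000 × 0.13 × 0.18 × 0.07 × 0.07 = 489.71286 kJ
Total at Node E: 1847.56 + 489.71286 = 2337.27286 kJ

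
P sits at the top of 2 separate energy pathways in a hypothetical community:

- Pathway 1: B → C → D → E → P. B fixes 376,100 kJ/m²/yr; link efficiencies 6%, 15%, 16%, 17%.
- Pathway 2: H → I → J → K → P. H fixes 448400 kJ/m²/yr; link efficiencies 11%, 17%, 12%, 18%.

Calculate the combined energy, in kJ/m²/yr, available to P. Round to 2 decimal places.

273.19 kJ/m²/yr

Pathway 1: 376100 × 0.06 × 0.15 × 0.16 × 0.17 = 92.06928 kJ/m²/yr
Pathway 2: 448400 × 0.11 × 0.17 × 0.12 × 0.18 = 181.117728 kJ/m²/yr
Total at P: 92.06928 + 181.117728 = 273.187008 kJ/m²/yr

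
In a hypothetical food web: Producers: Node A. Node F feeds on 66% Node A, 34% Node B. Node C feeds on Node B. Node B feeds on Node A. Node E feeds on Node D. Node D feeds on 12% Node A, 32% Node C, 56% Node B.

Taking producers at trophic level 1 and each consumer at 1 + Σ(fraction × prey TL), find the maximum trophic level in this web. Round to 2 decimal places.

Node B: 1 + 1 = 2
Node C: 1 + 2 = 3
Node D: 1 + (0.12×1 + 0.32×3 + 0.56×2) = 3.2
Node E: 1 + 3.2 = 4.2
Node F: 1 + (0.66×1 + 0.34×2) = 2.34

4.20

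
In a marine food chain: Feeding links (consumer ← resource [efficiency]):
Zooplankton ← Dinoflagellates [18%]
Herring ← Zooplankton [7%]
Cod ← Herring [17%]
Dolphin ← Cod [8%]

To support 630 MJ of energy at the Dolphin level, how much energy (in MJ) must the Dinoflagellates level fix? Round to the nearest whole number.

3676471 MJ

Cumulative transfer efficiency: 0.18 × 0.07 × 0.17 × 0.08 = 0.00017136
Dinoflagellates energy = 630 / 0.00017136 = 3676471 MJ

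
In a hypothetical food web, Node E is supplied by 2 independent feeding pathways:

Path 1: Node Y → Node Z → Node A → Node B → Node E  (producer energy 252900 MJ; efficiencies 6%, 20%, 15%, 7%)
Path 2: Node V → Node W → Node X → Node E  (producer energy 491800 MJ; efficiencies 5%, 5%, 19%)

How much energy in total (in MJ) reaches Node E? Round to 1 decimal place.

265.5 MJ

Path 1: 252900 × 0.06 × 0.2 × 0.15 × 0.07 = 31.8654 MJ
Path 2: 491800 × 0.05 × 0.05 × 0.19 = 233.605 MJ
Total at Node E: 31.8654 + 233.605 = 265.4704 MJ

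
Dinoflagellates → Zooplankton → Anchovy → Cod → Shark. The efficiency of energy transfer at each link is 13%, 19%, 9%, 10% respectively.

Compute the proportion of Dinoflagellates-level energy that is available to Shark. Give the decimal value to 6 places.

Product of link efficiencies: 0.13 × 0.19 × 0.09 × 0.1 = 0.0002223

0.000222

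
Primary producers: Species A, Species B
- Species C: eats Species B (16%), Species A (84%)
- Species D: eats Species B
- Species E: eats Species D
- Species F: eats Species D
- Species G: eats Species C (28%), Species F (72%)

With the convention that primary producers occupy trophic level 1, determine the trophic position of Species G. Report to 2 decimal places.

Species C: 1 + (0.16×1 + 0.84×1) = 2
Species D: 1 + 1 = 2
Species E: 1 + 2 = 3
Species F: 1 + 2 = 3
Species G: 1 + (0.28×2 + 0.72×3) = 3.72

3.72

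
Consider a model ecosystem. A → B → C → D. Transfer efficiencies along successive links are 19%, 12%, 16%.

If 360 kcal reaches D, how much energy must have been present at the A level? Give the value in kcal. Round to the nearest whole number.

98684 kcal

Cumulative transfer efficiency: 0.19 × 0.12 × 0.16 = 0.003648
A energy = 360 / 0.003648 = 98684 kcal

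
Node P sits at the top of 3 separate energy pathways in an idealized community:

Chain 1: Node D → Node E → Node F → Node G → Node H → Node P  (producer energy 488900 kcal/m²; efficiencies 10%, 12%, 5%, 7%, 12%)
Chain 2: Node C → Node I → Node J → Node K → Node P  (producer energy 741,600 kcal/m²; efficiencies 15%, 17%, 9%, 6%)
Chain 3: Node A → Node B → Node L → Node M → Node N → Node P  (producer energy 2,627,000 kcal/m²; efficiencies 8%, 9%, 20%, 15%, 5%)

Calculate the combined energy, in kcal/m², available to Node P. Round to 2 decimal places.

132.95 kcal/m²

Chain 1: 488900 × 0.1 × 0.12 × 0.05 × 0.07 × 0.12 = 2.464056 kcal/m²
Chain 2: 741600 × 0.15 × 0.17 × 0.09 × 0.06 = 102.11832 kcal/m²
Chain 3: 2627000 × 0.08 × 0.09 × 0.2 × 0.15 × 0.05 = 28.3716 kcal/m²
Total at Node P: 2.464056 + 102.11832 + 28.3716 = 132.953976 kcal/m²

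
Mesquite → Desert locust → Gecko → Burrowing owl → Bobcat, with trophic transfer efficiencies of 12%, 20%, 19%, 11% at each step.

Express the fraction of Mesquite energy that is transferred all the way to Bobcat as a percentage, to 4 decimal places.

Product of link efficiencies: 0.12 × 0.2 × 0.19 × 0.11 = 0.0005016
As a percentage: 0.0005016 × 100 = 0.0502%

0.0502%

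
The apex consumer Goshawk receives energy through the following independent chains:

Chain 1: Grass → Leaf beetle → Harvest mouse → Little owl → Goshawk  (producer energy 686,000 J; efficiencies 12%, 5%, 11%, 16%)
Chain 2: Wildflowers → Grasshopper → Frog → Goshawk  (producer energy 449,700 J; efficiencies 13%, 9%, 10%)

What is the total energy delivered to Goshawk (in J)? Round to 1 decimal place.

Chain 1: 686000 × 0.12 × 0.05 × 0.11 × 0.16 = 72.4416 J
Chain 2: 449700 × 0.13 × 0.09 × 0.1 = 526.149 J
Total at Goshawk: 72.4416 + 526.149 = 598.5906 J

598.6 J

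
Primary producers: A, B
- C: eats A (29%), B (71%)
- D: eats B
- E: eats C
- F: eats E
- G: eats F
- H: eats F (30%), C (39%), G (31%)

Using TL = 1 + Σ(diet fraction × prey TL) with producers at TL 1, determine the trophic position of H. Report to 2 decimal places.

C: 1 + (0.29×1 + 0.71×1) = 2
D: 1 + 1 = 2
E: 1 + 2 = 3
F: 1 + 3 = 4
G: 1 + 4 = 5
H: 1 + (0.3×4 + 0.39×2 + 0.31×5) = 4.53

4.53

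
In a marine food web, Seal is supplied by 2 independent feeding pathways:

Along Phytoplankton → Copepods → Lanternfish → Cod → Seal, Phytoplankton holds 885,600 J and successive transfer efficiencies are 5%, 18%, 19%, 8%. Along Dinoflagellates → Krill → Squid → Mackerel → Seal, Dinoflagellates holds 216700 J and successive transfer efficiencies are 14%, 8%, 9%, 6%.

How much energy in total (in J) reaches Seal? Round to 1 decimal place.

Via Phytoplankton: 885600 × 0.05 × 0.18 × 0.19 × 0.08 = 121.15008 J
Via Dinoflagellates: 216700 × 0.14 × 0.08 × 0.09 × 0.06 = 13.106016 J
Total at Seal: 121.15008 + 13.106016 = 134.256096 J

134.3 J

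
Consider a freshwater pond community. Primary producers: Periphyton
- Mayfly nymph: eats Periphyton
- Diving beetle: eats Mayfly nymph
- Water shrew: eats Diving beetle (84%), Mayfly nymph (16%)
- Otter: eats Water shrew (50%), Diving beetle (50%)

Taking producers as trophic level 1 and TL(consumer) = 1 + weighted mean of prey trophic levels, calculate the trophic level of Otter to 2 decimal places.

Mayfly nymph: 1 + 1 = 2
Diving beetle: 1 + 2 = 3
Water shrew: 1 + (0.84×3 + 0.16×2) = 3.84
Otter: 1 + (0.5×3.84 + 0.5×3) = 4.42

4.42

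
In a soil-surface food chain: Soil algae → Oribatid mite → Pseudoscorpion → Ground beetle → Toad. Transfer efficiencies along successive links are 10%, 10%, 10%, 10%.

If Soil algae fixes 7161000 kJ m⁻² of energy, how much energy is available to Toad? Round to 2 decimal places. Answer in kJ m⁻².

716.10 kJ m⁻²

Oribatid mite: 7161000 × 0.1 = 716100 kJ m⁻²
Pseudoscorpion: 716100 × 0.1 = 71610 kJ m⁻²
Ground beetle: 71610 × 0.1 = 7161 kJ m⁻²
Toad: 7161 × 0.1 = 716.1 kJ m⁻²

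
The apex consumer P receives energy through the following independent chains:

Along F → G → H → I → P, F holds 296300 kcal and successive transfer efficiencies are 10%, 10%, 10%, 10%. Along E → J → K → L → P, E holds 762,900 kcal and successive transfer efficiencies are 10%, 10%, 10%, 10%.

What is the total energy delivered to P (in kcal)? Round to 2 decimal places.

Via F: 296300 × 0.1 × 0.1 × 0.1 × 0.1 = 29.63 kcal
Via E: 762900 × 0.1 × 0.1 × 0.1 × 0.1 = 76.29 kcal
Total at P: 29.63 + 76.29 = 105.92 kcal

105.92 kcal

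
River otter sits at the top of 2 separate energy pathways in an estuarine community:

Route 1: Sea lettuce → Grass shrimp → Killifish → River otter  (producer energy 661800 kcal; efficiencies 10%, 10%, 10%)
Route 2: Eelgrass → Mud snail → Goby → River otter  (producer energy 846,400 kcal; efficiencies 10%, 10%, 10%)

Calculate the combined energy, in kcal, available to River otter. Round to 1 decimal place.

Route 1: 661800 × 0.1 × 0.1 × 0.1 = 661.8 kcal
Route 2: 846400 × 0.1 × 0.1 × 0.1 = 846.4 kcal
Total at River otter: 661.8 + 846.4 = 1508.2 kcal

1508.2 kcal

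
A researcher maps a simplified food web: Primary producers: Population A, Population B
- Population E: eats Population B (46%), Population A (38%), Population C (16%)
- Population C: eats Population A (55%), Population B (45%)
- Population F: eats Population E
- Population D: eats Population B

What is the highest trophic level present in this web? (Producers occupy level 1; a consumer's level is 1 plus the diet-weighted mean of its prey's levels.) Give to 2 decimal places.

Population C: 1 + (0.55×1 + 0.45×1) = 2
Population D: 1 + 1 = 2
Population E: 1 + (0.46×1 + 0.38×1 + 0.16×2) = 2.16
Population F: 1 + 2.16 = 3.16

3.16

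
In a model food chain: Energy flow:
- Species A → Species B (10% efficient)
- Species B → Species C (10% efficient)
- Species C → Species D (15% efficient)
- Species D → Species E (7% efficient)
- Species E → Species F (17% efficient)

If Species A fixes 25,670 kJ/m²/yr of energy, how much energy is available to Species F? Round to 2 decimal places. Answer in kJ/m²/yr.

Species B: 25670 × 0.1 = 2567 kJ/m²/yr
Species C: 2567 × 0.1 = 256.7 kJ/m²/yr
Species D: 256.7 × 0.15 = 38.505 kJ/m²/yr
Species E: 38.505 × 0.07 = 2.69535 kJ/m²/yr
Species F: 2.69535 × 0.17 = 0.4582095 kJ/m²/yr

0.46 kJ/m²/yr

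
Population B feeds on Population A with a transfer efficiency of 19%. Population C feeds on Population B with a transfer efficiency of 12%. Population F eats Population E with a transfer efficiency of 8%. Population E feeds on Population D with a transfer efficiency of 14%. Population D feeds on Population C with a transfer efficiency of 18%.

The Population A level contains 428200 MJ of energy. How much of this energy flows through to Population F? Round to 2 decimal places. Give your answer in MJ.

Population B: 428200 × 0.19 = 81358 MJ
Population C: 81358 × 0.12 = 9762.96 MJ
Population D: 9762.96 × 0.18 = 1757.3328 MJ
Population E: 1757.3328 × 0.14 = 246.026592 MJ
Population F: 246.026592 × 0.08 = 19.68212736 MJ

19.68 MJ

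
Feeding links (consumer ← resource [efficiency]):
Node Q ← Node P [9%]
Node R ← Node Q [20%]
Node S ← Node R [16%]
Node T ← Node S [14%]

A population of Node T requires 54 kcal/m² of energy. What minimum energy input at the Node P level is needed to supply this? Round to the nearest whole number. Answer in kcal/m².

Cumulative transfer efficiency: 0.09 × 0.2 × 0.16 × 0.14 = 0.0004032
Node P energy = 54 / 0.0004032 = 133929 kcal/m²

133929 kcal/m²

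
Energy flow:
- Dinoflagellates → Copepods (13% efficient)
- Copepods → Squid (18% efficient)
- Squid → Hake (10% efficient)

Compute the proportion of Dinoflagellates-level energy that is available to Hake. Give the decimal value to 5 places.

0.00234

Product of link efficiencies: 0.13 × 0.18 × 0.1 = 0.00234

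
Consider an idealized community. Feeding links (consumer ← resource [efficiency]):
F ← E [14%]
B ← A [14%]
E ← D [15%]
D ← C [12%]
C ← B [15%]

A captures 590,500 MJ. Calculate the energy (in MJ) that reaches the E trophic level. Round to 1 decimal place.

223.2 MJ

B: 590500 × 0.14 = 82670 MJ
C: 82670 × 0.15 = 12400.5 MJ
D: 12400.5 × 0.12 = 1488.06 MJ
E: 1488.06 × 0.15 = 223.209 MJ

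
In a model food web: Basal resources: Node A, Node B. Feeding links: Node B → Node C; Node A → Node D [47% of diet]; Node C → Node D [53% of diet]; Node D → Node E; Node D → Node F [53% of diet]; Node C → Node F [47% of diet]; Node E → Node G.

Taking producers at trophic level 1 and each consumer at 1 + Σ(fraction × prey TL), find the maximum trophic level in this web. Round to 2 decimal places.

Node C: 1 + 1 = 2
Node D: 1 + (0.47×1 + 0.53×2) = 2.53
Node E: 1 + 2.53 = 3.53
Node F: 1 + (0.53×2.53 + 0.47×2) = 3.2809
Node G: 1 + 3.53 = 4.53

4.53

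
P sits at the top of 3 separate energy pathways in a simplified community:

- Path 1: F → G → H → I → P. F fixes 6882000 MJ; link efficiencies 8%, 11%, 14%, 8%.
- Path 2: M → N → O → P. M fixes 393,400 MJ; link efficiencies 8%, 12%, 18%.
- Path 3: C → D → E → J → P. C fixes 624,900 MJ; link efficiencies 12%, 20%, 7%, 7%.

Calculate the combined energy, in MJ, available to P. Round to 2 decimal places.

1431.57 MJ

Path 1: 6882000 × 0.08 × 0.11 × 0.14 × 0.08 = 678.28992 MJ
Path 2: 393400 × 0.08 × 0.12 × 0.18 = 679.7952 MJ
Path 3: 624900 × 0.12 × 0.2 × 0.07 × 0.07 = 73.48824 MJ
Total at P: 678.28992 + 679.7952 + 73.48824 = 1431.57336 MJ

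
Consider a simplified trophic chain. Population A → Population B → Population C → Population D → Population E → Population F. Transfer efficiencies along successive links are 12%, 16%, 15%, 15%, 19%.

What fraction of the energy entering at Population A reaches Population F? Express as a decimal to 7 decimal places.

0.0000821

Product of link efficiencies: 0.12 × 0.16 × 0.15 × 0.15 × 0.19 = 0.00008208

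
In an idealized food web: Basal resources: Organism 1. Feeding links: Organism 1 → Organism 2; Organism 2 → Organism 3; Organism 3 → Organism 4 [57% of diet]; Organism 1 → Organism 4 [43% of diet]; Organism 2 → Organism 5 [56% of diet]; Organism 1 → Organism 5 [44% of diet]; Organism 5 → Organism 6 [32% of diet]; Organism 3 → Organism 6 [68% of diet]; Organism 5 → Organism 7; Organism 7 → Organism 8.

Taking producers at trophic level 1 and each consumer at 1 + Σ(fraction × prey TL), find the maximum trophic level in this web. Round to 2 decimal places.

4.56

Organism 2: 1 + 1 = 2
Organism 3: 1 + 2 = 3
Organism 4: 1 + (0.57×3 + 0.43×1) = 3.14
Organism 5: 1 + (0.56×2 + 0.44×1) = 2.56
Organism 6: 1 + (0.32×2.56 + 0.68×3) = 3.8592
Organism 7: 1 + 2.56 = 3.56
Organism 8: 1 + 3.56 = 4.56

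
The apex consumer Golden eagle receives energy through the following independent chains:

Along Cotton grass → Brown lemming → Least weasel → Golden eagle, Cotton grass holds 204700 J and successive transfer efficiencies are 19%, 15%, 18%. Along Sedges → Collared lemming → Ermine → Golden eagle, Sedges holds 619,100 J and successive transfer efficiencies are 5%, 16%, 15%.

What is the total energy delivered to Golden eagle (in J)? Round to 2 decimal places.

1793.03 J

Via Cotton grass: 204700 × 0.19 × 0.15 × 0.18 = 1050.111 J
Via Sedges: 619100 × 0.05 × 0.16 × 0.15 = 742.92 J
Total at Golden eagle: 1050.111 + 742.92 = 1793.031 J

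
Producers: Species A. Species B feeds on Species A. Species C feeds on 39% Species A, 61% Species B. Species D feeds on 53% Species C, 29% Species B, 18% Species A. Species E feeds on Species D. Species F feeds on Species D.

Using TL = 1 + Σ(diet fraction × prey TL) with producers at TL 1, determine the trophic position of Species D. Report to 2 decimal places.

Species B: 1 + 1 = 2
Species C: 1 + (0.39×1 + 0.61×2) = 2.61
Species D: 1 + (0.53×2.61 + 0.29×2 + 0.18×1) = 3.1433
Species E: 1 + 3.1433 = 4.1433
Species F: 1 + 3.1433 = 4.1433

3.14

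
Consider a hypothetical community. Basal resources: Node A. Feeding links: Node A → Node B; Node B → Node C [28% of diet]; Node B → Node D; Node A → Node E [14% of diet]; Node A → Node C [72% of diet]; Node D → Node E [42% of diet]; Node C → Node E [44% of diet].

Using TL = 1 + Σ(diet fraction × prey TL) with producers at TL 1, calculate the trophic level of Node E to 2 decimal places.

3.40

Node B: 1 + 1 = 2
Node C: 1 + (0.72×1 + 0.28×2) = 2.28
Node D: 1 + 2 = 3
Node E: 1 + (0.14×1 + 0.44×2.28 + 0.42×3) = 3.4032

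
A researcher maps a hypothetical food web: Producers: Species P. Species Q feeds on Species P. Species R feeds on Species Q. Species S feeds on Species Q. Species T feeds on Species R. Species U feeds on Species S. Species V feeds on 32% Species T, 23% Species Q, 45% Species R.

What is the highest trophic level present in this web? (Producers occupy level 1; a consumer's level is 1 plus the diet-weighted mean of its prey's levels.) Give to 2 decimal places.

4.09

Species Q: 1 + 1 = 2
Species R: 1 + 2 = 3
Species S: 1 + 2 = 3
Species T: 1 + 3 = 4
Species U: 1 + 3 = 4
Species V: 1 + (0.32×4 + 0.23×2 + 0.45×3) = 4.09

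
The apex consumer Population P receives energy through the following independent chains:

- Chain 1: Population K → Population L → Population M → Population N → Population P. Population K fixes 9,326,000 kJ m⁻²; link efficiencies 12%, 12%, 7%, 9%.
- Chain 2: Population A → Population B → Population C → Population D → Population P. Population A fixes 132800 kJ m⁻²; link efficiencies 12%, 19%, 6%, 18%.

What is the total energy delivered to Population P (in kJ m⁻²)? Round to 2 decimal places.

878.76 kJ m⁻²

Chain 1: 9326000 × 0.12 × 0.12 × 0.07 × 0.09 = 846.05472 kJ m⁻²
Chain 2: 132800 × 0.12 × 0.19 × 0.06 × 0.18 = 32.700672 kJ m⁻²
Total at Population P: 846.05472 + 32.700672 = 878.755392 kJ m⁻²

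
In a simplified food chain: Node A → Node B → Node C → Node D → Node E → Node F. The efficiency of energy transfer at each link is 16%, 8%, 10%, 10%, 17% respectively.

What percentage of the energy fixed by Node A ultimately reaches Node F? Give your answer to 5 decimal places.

Product of link efficiencies: 0.16 × 0.08 × 0.1 × 0.1 × 0.17 = 0.00002176
As a percentage: 0.00002176 × 100 = 0.00218%

0.00218%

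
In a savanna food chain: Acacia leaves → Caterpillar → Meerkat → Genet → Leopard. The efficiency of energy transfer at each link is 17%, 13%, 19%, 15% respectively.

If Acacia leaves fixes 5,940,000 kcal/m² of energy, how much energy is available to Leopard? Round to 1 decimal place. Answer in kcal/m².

Caterpillar: 5940000 × 0.17 = 1009800 kcal/m²
Meerkat: 1009800 × 0.13 = 131274 kcal/m²
Genet: 131274 × 0.19 = 24942.06 kcal/m²
Leopard: 24942.06 × 0.15 = 3741.309 kcal/m²

3741.3 kcal/m²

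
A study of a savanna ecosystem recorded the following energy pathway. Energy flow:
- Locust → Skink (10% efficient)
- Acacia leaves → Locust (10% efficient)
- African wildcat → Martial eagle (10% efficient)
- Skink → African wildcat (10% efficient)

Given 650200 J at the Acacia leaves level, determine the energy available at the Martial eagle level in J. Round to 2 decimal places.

Locust: 650200 × 0.1 = 65020 J
Skink: 65020 × 0.1 = 6502 J
African wildcat: 6502 × 0.1 = 650.2 J
Martial eagle: 650.2 × 0.1 = 65.02 J

65.02 J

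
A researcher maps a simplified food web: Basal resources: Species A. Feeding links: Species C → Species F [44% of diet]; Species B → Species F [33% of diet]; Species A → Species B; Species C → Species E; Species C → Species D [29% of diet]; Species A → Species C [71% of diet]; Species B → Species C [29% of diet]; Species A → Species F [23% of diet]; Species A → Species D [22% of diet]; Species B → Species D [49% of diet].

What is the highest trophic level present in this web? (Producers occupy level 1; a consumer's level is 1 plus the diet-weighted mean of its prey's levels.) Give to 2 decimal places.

3.29

Species B: 1 + 1 = 2
Species C: 1 + (0.71×1 + 0.29×2) = 2.29
Species D: 1 + (0.49×2 + 0.22×1 + 0.29×2.29) = 2.8641
Species E: 1 + 2.29 = 3.29
Species F: 1 + (0.23×1 + 0.44×2.29 + 0.33×2) = 2.8976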